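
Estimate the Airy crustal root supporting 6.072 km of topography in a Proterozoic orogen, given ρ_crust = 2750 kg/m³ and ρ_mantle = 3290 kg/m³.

30.9 km

Isostatic balance requires: the weight of the topography is balanced by the buoyancy of the root, ρ_c h = (ρ_m − ρ_c) r.
r = h · ρ_c / (ρ_m − ρ_c) = 6.072 km × 2750 / (3290 − 2750) = 30.9 km.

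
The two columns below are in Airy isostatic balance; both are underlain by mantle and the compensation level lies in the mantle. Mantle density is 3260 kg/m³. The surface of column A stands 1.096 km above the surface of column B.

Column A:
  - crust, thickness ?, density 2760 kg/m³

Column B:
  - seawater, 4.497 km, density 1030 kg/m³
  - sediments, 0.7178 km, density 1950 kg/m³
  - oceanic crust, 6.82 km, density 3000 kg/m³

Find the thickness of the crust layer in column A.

Take the compensation level at the base of the deeper column (depth z_c below the surface of column A) and equate Σ ρ_i t_i down to z_c; mantle fills any gap and the z_c terms cancel.
Column A: x×2760 + (z_c − 0 − x)×3260
Column B: 1.096×0 + 4.497×1030 + 0.7178×1950 + 6.82×3000 + (z_c − 1.096 − 12.0348)×3260
The z_c×3260 term appears on both sides and cancels. Collect the known terms of each column as K = Σ(ρt)_known − 3260 × (depth of known layers): K_A = 0 − 3260×0 = 0; K_B = 26491.62 − 3260×(1.096 + 12.0348) = −16314.788.
Balance: K_A − x×(3260 − 2760) = K_B, so x = (K_A − K_B)/(3260 − 2760) = 16314.8/500 = 32.6 km.

32.6 km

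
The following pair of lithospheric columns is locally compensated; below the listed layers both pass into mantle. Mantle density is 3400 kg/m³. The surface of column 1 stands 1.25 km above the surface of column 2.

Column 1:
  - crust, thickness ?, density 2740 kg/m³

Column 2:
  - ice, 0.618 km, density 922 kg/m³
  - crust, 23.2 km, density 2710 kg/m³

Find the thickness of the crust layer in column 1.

Take the compensation level at the base of the deeper column (depth z_c below the surface of column 1) and equate Σ ρ_i t_i down to z_c; mantle fills any gap and the z_c terms cancel.
Column 1: x×2740 + (z_c − 0 − x)×3400
Column 2: 1.25×0 + 0.618×922 + 23.2×2710 + (z_c − 1.25 − 23.818)×3400
The z_c×3400 term appears on both sides and cancels. Collect the known terms of each column as K = Σ(ρt)_known − 3400 × (depth of known layers): K_1 = 0 − 3400×0 = 0; K_2 = 63441.796 − 3400×(1.25 + 23.818) = −21789.404.
Balance: K_1 − x×(3400 − 2740) = K_2, so x = (K_1 − K_2)/(3400 − 2740) = 21789.4/660 = 33 km.

33 km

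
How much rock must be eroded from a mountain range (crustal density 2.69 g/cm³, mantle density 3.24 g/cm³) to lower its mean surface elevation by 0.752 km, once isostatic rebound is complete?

Net drop Δ = e − u = e − e ρ_c/ρ_m = e (ρ_m − ρ_c)/ρ_m.
e = Δ ρ_m/(ρ_m − ρ_c) = 0.752 km × 3.24/0.55 = 4.43 km.

4.43 km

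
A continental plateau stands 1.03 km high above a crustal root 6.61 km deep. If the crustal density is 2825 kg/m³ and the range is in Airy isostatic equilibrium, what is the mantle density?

3270 kg/m³

Airy balance: ρ_c h = (ρ_m − ρ_c) r → ρ_m = ρ_c (1 + h/r).
ρ_m = 2825 × (1 + 1.03 km/6.61 km) = 3270 kg/m³.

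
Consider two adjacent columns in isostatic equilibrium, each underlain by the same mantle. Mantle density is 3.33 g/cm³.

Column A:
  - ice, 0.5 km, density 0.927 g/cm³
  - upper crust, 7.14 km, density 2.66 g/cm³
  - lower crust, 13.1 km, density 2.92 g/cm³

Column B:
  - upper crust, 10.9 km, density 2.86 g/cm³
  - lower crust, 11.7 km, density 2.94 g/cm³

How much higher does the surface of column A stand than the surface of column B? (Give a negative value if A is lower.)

For any compensation level in the mantle, the mantle terms cancel and isostasy reduces to e = (Σt_A − Σt_B) − (Σ(ρt)_A − Σ(ρt)_B) / ρ_m.
Σt_A = 20.74 km; Σt_B = 22.6 km; Σ(ρt)_A = 57.7079; Σ(ρt)_B = 65.572 (in km·g/cm³).
e = (20.74 − 22.6) − (57.7079 − 65.572) / 3.33 = 0.502 km.

0.502 km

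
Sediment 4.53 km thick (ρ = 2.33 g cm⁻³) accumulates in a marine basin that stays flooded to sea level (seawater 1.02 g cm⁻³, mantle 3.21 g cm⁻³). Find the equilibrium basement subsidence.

2.71 km

Submarine loading: the sediment displaces seawater, and the subsidence is in turn flooded, so s (ρ_m − ρ_w) = t (ρ_sed − ρ_w).
s = 4.53 km × (2.33 − 1.02) / (3.21 − 1.02) = 2.71 km.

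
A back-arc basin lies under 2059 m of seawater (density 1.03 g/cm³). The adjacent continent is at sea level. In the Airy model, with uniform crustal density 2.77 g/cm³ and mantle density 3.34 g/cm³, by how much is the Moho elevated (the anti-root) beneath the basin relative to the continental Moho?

6290 m

Balancing pressure at the compensation depth: replacing crust with seawater at the top is compensated by replacing crust with mantle at the base: d (ρ_c − ρ_w) = a (ρ_m − ρ_c).
a = d (ρ_c − ρ_w)/(ρ_m − ρ_c) = 2059 m × 1.74/0.57 = 6290 m.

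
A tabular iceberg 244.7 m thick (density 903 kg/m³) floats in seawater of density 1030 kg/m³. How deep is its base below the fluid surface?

215 m

Draft d = t ρ_obj/ρ_fluid = 244.7 m × 903/1030 = 215 m.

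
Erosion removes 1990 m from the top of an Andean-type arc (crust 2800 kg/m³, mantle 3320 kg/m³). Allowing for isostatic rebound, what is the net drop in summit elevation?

Rebound u = e ρ_c/ρ_m = 1990 m × 2800/3320 = 1678 m.
Net surface drop = e − u = 1990 m − 1678 m = e (ρ_m − ρ_c)/ρ_m = 312 m.

312 m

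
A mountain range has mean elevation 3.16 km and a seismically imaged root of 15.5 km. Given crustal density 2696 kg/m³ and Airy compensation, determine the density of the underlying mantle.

Airy balance: ρ_c h = (ρ_m − ρ_c) r → ρ_m = ρ_c (1 + h/r).
ρ_m = 2696 × (1 + 3.16 km/15.5 km) = 3250 kg/m³.

3250 kg/m³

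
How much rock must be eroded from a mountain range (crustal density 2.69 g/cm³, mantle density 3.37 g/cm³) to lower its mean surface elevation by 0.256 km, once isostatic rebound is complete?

Net drop Δ = e − u = e − e ρ_c/ρ_m = e (ρ_m − ρ_c)/ρ_m.
e = Δ ρ_m/(ρ_m − ρ_c) = 0.256 km × 3.37/0.68 = 1.27 km.

1.27 km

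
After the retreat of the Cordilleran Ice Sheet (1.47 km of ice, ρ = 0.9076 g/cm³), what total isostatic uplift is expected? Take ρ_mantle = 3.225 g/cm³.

Removing the load lets mantle flow back in; uplift u satisfies ρ_ice t = ρ_m u.
u = t ρ_ice/ρ_m = 1.47 km × 0.9076/3.225 = 0.414 km.

0.414 km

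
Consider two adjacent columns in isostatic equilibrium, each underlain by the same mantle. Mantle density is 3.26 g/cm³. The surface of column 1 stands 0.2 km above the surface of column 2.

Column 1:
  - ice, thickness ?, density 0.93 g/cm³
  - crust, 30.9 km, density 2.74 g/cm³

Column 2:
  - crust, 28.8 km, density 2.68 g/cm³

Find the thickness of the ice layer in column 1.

Take the compensation level at the base of the deeper column (depth z_c below the surface of column 1) and equate Σ ρ_i t_i down to z_c; mantle fills any gap and the z_c terms cancel.
Column 1: x×0.93 + 30.9×2.74 + (z_c − 30.9 − x)×3.26
Column 2: 0.2×0 + 28.8×2.68 + (z_c − 0.2 − 28.8)×3.26
The z_c×3.26 term appears on both sides and cancels. Collect the known terms of each column as K = Σ(ρt)_known − 3.26 × (depth of known layers): K_1 = 84.666 − 3.26×30.9 = −16.068; K_2 = 77.184 − 3.26×(0.2 + 28.8) = −17.356.
Balance: K_1 − x×(3.26 − 0.93) = K_2, so x = (K_1 − K_2)/(3.26 − 0.93) = 1.288/2.33 = 0.553 km.

0.553 km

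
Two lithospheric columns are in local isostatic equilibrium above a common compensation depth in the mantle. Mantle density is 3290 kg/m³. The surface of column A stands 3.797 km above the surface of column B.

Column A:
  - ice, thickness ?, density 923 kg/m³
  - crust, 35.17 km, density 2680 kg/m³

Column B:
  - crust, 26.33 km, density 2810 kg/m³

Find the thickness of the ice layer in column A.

1.55 km

Take the compensation level at the base of the deeper column (depth z_c below the surface of column A) and equate Σ ρ_i t_i down to z_c; mantle fills any gap and the z_c terms cancel.
Column A: x×923 + 35.17×2680 + (z_c − 35.17 − x)×3290
Column B: 3.797×0 + 26.33×2810 + (z_c − 3.797 − 26.33)×3290
The z_c×3290 term appears on both sides and cancels. Collect the known terms of each column as K = Σ(ρt)_known − 3290 × (depth of known layers): K_A = 94255.6 − 3290×35.17 = −21453.7; K_B = 73987.3 − 3290×(3.797 + 26.33) = −25130.53.
Balance: K_A − x×(3290 − 923) = K_B, so x = (K_A − K_B)/(3290 − 923) = 3676.83/2367 = 1.55 km.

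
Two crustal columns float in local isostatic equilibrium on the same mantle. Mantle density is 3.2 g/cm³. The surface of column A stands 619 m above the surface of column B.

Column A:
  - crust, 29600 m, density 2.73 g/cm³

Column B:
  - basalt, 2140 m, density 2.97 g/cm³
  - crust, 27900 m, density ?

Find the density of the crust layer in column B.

2.79 g/cm³

Take the compensation level at the base of the deeper column (depth z_c below the surface of column A) and equate Σ ρ_i t_i down to z_c; mantle fills any gap and the z_c terms cancel.
Column A: 29600×2.73 + (z_c − 29600)×3.2
Column B: 619×0 + 2140×2.97 + 27900×ρ + (z_c − 619 − 30040)×3.2
The z_c×3.2 term appears on both sides and cancels. Collect the known terms of each column as K = Σ(ρt)_known − 3.2 × (depth of known layers): K_A = 80808 − 3.2×29600 = −13912; K_B = 6355.8 − 3.2×(619 + 30040) = −91753.
Balance: K_A = K_B + 27900×ρ, so ρ = (K_A − K_B)/27900 = 77841/27900 = 2.79 g/cm³.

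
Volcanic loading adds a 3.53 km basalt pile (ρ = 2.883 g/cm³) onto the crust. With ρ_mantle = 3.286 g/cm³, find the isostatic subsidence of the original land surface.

Subaerial loading: s = t ρ_load / ρ_m.
s = 3.53 km × 2.883/3.286 = 3.1 km.

3.1 km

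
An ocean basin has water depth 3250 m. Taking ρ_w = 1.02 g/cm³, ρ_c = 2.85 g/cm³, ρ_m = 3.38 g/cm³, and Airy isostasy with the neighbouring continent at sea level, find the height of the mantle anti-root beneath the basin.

11200 m

By Archimedes' principle applied to the lithosphere: replacing crust with seawater at the top is compensated by replacing crust with mantle at the base: d (ρ_c − ρ_w) = a (ρ_m − ρ_c).
a = d (ρ_c − ρ_w)/(ρ_m − ρ_c) = 3250 m × 1.83/0.53 = 11200 m.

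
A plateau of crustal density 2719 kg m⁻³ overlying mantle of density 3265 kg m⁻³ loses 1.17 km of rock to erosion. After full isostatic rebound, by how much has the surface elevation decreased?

Rebound u = e ρ_c/ρ_m = 1.17 km × 2719/3265 = 0.9743 km.
Net surface drop = e − u = 1.17 km − 0.9743 km = e (ρ_m − ρ_c)/ρ_m = 0.196 km.

0.196 km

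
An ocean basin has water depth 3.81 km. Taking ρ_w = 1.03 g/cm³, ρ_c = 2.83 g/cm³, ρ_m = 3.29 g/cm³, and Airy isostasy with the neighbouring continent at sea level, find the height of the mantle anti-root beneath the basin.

By Archimedes' principle applied to the lithosphere: replacing crust with seawater at the top is compensated by replacing crust with mantle at the base: d (ρ_c − ρ_w) = a (ρ_m − ρ_c).
a = d (ρ_c − ρ_w)/(ρ_m − ρ_c) = 3.81 km × 1.8/0.46 = 14.9 km.

14.9 km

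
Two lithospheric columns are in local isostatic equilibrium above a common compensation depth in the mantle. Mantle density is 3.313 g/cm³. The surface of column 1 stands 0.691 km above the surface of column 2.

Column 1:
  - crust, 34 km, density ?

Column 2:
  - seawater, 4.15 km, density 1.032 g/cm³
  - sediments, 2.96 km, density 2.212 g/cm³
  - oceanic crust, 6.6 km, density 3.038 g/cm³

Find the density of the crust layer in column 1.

2.82 g/cm³

Take the compensation level at the base of the deeper column (depth z_c below the surface of column 1) and equate Σ ρ_i t_i down to z_c; mantle fills any gap and the z_c terms cancel.
Column 1: 34×ρ + (z_c − 34)×3.313
Column 2: 0.691×0 + 4.15×1.032 + 2.96×2.212 + 6.6×3.038 + (z_c − 0.691 − 13.71)×3.313
The z_c×3.313 term appears on both sides and cancels. Collect the known terms of each column as K = Σ(ρt)_known − 3.313 × (depth of known layers): K_1 = 0 − 3.313×34 = −112.642; K_2 = 30.88112 − 3.313×(0.691 + 13.71) = −16.829393.
Balance: K_1 + 34×ρ = K_2, so ρ = (K_2 − K_1)/34 = 95.8126/34 = 2.82 g/cm³.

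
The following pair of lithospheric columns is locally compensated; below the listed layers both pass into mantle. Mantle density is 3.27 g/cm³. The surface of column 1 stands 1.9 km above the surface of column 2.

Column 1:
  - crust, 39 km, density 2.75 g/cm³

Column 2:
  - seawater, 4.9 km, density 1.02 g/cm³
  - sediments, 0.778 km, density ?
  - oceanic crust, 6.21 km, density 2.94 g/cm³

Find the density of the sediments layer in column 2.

1.99 g/cm³

Take the compensation level at the base of the deeper column (depth z_c below the surface of column 1) and equate Σ ρ_i t_i down to z_c; mantle fills any gap and the z_c terms cancel.
Column 1: 39×2.75 + (z_c − 39)×3.27
Column 2: 1.9×0 + 4.9×1.02 + 0.778×ρ + 6.21×2.94 + (z_c − 1.9 − 11.888)×3.27
The z_c×3.27 term appears on both sides and cancels. Collect the known terms of each column as K = Σ(ρt)_known − 3.27 × (depth of known layers): K_1 = 107.25 − 3.27×39 = −20.28; K_2 = 23.2554 − 3.27×(1.9 + 11.888) = −21.83136.
Balance: K_1 = K_2 + 0.778×ρ, so ρ = (K_1 − K_2)/0.778 = 1.55136/0.778 = 1.99 g/cm³.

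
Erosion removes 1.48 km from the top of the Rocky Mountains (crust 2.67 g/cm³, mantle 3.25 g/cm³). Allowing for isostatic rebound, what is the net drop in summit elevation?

0.264 km

Rebound u = e ρ_c/ρ_m = 1.48 km × 2.67/3.25 = 1.216 km.
Net surface drop = e − u = 1.48 km − 1.216 km = e (ρ_m − ρ_c)/ρ_m = 0.264 km.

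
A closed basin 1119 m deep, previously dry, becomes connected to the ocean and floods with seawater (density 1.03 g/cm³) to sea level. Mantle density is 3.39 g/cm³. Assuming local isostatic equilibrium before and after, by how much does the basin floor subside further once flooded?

After flooding the water column is d + s deep. Its weight must equal the weight of mantle displaced by the extra subsidence s: (d + s) ρ_w = s ρ_m.
s = d ρ_w / (ρ_m − ρ_w) = 1119 m × 1.03/(3.39 − 1.03) = 488 m.

488 m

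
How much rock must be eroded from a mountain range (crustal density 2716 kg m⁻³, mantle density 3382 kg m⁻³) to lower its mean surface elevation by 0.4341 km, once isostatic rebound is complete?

Net drop Δ = e − u = e − e ρ_c/ρ_m = e (ρ_m − ρ_c)/ρ_m.
e = Δ ρ_m/(ρ_m − ρ_c) = 0.4341 km × 3382/666 = 2.2 km.

2.2 km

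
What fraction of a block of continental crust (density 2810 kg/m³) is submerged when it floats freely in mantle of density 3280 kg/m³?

85.7%

Submerged fraction = ρ_obj/ρ_fluid = 2810/3280 = 85.7%.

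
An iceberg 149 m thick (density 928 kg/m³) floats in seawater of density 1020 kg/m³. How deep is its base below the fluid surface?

Draft d = t ρ_obj/ρ_fluid = 149 m × 928/1020 = 136 m.

136 m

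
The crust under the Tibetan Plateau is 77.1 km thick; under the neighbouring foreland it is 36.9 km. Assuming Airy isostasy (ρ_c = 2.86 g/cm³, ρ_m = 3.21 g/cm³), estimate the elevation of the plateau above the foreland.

Excess crust Δ = 77.1 km − 36.9 km = 40.2 km, split between elevation h and root r with h + r = Δ.
Airy balance ρ_c h = (ρ_m − ρ_c) r gives r = h ρ_c/(ρ_m − ρ_c), so h (1 + ρ_c/(ρ_m − ρ_c)) = Δ, i.e. h = Δ (ρ_m − ρ_c)/ρ_m.
h = 40.2 km × 0.35/3.21 = 4.38 km.

4.38 km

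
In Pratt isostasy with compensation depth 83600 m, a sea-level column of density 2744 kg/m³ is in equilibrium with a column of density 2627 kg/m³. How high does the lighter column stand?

ρ_ref D = ρ (D + h) → h = D (ρ_ref − ρ)/ρ.
h = 83600 m × (2744 − 2627)/2627 = 3720 m.

3720 m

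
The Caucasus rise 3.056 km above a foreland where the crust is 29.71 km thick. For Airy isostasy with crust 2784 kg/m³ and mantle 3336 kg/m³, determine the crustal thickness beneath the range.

Root depth r = h ρ_c / (ρ_m − ρ_c) = 3.056 km × 2784 / 552 = 15.41 km.
Total thickness = T + h + r = 29.71 km + 3.056 km + 15.41 km = 48.2 km.

48.2 km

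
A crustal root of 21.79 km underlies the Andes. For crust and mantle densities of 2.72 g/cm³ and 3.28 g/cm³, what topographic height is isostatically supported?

4.49 km

Equating mass per unit area of the two columns: ρ_c h = (ρ_m − ρ_c) r.
h = r (ρ_m − ρ_c) / ρ_c = 21.79 km × (3.28 − 2.72) / 2.72 = 4.49 km.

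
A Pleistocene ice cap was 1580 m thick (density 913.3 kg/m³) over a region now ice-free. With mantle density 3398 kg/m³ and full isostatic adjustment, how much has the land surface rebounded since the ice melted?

425 m

Removing the load lets mantle flow back in; uplift u satisfies ρ_ice t = ρ_m u.
u = t ρ_ice/ρ_m = 1580 m × 913.3/3398 = 425 m.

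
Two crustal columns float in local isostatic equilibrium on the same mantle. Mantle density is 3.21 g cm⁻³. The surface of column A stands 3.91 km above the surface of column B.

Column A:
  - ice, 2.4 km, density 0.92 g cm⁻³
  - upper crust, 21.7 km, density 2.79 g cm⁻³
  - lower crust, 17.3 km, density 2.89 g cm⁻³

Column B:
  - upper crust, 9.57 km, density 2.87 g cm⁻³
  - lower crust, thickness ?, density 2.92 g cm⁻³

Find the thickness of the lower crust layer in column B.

Take the compensation level at the base of the deeper column (depth z_c below the surface of column A) and equate Σ ρ_i t_i down to z_c; mantle fills any gap and the z_c terms cancel.
Column A: 2.4×0.92 + 21.7×2.79 + 17.3×2.89 + (z_c − 41.4)×3.21
Column B: 3.91×0 + 9.57×2.87 + x×2.92 + (z_c − 3.91 − 9.57 − x)×3.21
The z_c×3.21 term appears on both sides and cancels. Collect the known terms of each column as K = Σ(ρt)_known − 3.21 × (depth of known layers): K_A = 112.748 − 3.21×41.4 = −20.146; K_B = 27.4659 − 3.21×(3.91 + 9.57) = −15.8049.
Balance: K_A = K_B − x×(3.21 − 2.92), so x = (K_B − K_A)/(3.21 − 2.92) = 4.3411/0.29 = 15 km.

15 km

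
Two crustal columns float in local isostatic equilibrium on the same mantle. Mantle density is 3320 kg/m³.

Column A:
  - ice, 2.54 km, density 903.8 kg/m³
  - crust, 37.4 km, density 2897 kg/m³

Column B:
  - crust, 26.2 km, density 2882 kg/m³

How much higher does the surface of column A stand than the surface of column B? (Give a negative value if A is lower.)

For any compensation level in the mantle, the mantle terms cancel and isostasy reduces to e = (Σt_A − Σt_B) − (Σ(ρt)_A − Σ(ρt)_B) / ρ_m.
Σt_A = 39.94 km; Σt_B = 26.2 km; Σ(ρt)_A = 110643.452; Σ(ρt)_B = 75508.4 (in km·kg/m³).
e = (39.94 − 26.2) − (110643.452 − 75508.4) / 3320 = 3.16 km.

3.16 km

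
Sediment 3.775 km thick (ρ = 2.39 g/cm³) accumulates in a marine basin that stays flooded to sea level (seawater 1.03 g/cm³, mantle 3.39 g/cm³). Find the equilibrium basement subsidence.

2.18 km

Submarine loading: the sediment displaces seawater, and the subsidence is in turn flooded, so s (ρ_m − ρ_w) = t (ρ_sed − ρ_w).
s = 3.775 km × (2.39 − 1.03) / (3.39 − 1.03) = 2.18 km.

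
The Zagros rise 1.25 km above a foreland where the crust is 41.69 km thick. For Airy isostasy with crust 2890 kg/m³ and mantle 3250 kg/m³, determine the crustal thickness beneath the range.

53 km

Root depth r = h ρ_c / (ρ_m − ρ_c) = 1.25 km × 2890 / 360 = 10.03 km.
Total thickness = T + h + r = 41.69 km + 1.25 km + 10.03 km = 53 km.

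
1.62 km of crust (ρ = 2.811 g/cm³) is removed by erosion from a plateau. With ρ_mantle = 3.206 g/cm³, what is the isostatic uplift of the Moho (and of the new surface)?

Unloading: uplift u = e ρ_c/ρ_m = 1.62 km × 2.811/3.206 = 1.42 km.

1.42 km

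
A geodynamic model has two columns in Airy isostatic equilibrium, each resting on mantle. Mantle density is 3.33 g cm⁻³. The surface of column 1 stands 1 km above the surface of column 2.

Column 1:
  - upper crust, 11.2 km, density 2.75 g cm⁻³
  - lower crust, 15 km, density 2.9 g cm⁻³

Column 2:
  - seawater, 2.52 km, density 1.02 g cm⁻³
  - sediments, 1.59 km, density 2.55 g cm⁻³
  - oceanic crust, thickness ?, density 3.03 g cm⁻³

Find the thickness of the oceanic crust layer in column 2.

8.52 km

Take the compensation level at the base of the deeper column (depth z_c below the surface of column 1) and equate Σ ρ_i t_i down to z_c; mantle fills any gap and the z_c terms cancel.
Column 1: 11.2×2.75 + 15×2.9 + (z_c − 26.2)×3.33
Column 2: 1×0 + 2.52×1.02 + 1.59×2.55 + x×3.03 + (z_c − 1 − 4.11 − x)×3.33
The z_c×3.33 term appears on both sides and cancels. Collect the known terms of each column as K = Σ(ρt)_known − 3.33 × (depth of known layers): K_1 = 74.3 − 3.33×26.2 = −12.946; K_2 = 6.6249 − 3.33×(1 + 4.11) = −10.3914.
Balance: K_1 = K_2 − x×(3.33 − 3.03), so x = (K_2 − K_1)/(3.33 − 3.03) = 2.5546/0.3 = 8.52 km.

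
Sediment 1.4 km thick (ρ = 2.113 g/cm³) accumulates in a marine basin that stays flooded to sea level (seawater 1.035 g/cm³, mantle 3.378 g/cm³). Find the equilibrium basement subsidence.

Submarine loading: the sediment displaces seawater, and the subsidence is in turn flooded, so s (ρ_m − ρ_w) = t (ρ_sed − ρ_w).
s = 1.4 km × (2.113 − 1.035) / (3.378 − 1.035) = 0.644 km.

0.644 km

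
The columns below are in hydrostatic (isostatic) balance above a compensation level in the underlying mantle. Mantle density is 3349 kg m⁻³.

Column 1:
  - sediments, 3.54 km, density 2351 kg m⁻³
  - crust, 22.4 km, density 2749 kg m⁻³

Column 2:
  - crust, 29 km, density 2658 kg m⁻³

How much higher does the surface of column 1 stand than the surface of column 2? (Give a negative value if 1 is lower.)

For any compensation level in the mantle, the mantle terms cancel and isostasy reduces to e = (Σt_1 − Σt_2) − (Σ(ρt)_1 − Σ(ρt)_2) / ρ_m.
Σt_1 = 25.94 km; Σt_2 = 29 km; Σ(ρt)_1 = 69900.14; Σ(ρt)_2 = 77082 (in km·kg m⁻³).
e = (25.94 − 29) − (69900.14 − 77082) / 3349 = −0.916 km.

−0.916 km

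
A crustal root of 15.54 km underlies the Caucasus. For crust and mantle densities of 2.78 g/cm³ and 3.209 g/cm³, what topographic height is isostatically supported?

Isostatic balance requires: ρ_c h = (ρ_m − ρ_c) r.
h = r (ρ_m − ρ_c) / ρ_c = 15.54 km × (3.209 − 2.78) / 2.78 = 2.4 km.

2.4 km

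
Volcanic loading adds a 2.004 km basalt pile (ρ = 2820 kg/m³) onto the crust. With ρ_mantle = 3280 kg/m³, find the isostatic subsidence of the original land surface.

Subaerial loading: s = t ρ_load / ρ_m.
s = 2.004 km × 2820/3280 = 1.72 km.

1.72 km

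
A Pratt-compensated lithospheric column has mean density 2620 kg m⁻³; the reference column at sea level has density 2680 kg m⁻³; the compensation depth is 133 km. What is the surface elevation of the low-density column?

3.05 km

ρ_ref D = ρ (D + h) → h = D (ρ_ref − ρ)/ρ.
h = 133 km × (2680 − 2620)/2620 = 3.05 km.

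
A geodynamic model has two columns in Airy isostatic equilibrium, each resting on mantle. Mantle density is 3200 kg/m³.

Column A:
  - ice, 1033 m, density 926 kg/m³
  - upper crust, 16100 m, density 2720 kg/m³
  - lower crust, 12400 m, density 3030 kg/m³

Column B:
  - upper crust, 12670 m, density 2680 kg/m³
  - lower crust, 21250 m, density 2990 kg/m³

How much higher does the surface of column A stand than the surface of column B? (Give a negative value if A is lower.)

354 m

For any compensation level in the mantle, the mantle terms cancel and isostasy reduces to e = (Σt_A − Σt_B) − (Σ(ρt)_A − Σ(ρt)_B) / ρ_m.
Σt_A = 29533 m; Σt_B = 33920 m; Σ(ρt)_A = 82320558; Σ(ρt)_B = 97493100 (in m·kg/m³).
e = (29533 − 33920) − (82320558 − 97493100) / 3200 = 354 m.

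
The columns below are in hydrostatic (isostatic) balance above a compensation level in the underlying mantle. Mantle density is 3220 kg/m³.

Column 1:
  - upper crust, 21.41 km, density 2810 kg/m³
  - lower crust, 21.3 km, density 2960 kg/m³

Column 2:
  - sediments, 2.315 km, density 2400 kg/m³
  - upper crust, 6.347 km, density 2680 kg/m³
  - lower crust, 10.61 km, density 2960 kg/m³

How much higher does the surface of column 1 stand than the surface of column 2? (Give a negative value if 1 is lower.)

1.94 km

For any compensation level in the mantle, the mantle terms cancel and isostasy reduces to e = (Σt_1 − Σt_2) − (Σ(ρt)_1 − Σ(ρt)_2) / ρ_m.
Σt_1 = 42.71 km; Σt_2 = 19.272 km; Σ(ρt)_1 = 123210.1; Σ(ρt)_2 = 53971.56 (in km·kg/m³).
e = (42.71 − 19.272) − (123210.1 − 53971.56) / 3220 = 1.94 km.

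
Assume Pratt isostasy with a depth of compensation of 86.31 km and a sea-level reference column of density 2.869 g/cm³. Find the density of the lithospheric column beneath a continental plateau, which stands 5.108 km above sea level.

Pratt balance: ρ_ref D = ρ (D + h).
ρ = ρ_ref D/(D + h) = 2.869 × 86.31 km/(86.31 km + 5.108 km) = 2.71 g/cm³.

2.71 g/cm³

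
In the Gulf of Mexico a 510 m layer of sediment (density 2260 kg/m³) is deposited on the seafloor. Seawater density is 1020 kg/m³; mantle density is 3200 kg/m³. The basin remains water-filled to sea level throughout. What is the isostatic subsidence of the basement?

290 m

Submarine loading: the sediment displaces seawater, and the subsidence is in turn flooded, so s (ρ_m − ρ_w) = t (ρ_sed − ρ_w).
s = 510 m × (2260 − 1020) / (3200 − 1020) = 290 m.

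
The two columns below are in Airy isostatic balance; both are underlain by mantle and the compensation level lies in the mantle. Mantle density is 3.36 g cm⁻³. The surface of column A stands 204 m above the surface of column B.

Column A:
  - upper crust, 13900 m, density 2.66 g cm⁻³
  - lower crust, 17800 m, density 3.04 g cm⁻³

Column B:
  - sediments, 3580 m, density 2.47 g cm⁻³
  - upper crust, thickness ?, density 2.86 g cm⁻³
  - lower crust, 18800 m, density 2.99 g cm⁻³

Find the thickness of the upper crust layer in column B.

Take the compensation level at the base of the deeper column (depth z_c below the surface of column A) and equate Σ ρ_i t_i down to z_c; mantle fills any gap and the z_c terms cancel.
Column A: 13900×2.66 + 17800×3.04 + (z_c − 31700)×3.36
Column B: 204×0 + 3580×2.47 + x×2.86 + 18800×2.99 + (z_c − 204 − 22380 − x)×3.36
The z_c×3.36 term appears on both sides and cancels. Collect the known terms of each column as K = Σ(ρt)_known − 3.36 × (depth of known layers): K_A = 91086 − 3.36×31700 = −15426; K_B = 65054.6 − 3.36×(204 + 22380) = −10827.64.
Balance: K_A = K_B − x×(3.36 − 2.86), so x = (K_B − K_A)/(3.36 − 2.86) = 4598.36/0.5 = 9200 m.

9200 m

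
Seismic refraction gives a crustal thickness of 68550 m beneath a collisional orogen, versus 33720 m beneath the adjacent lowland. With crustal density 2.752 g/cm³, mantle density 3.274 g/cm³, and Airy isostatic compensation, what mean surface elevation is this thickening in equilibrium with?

Excess crust Δ = 68550 m − 33720 m = 34830 m, split between elevation h and root r with h + r = Δ.
Airy balance ρ_c h = (ρ_m − ρ_c) r gives r = h ρ_c/(ρ_m − ρ_c), so h (1 + ρ_c/(ρ_m − ρ_c)) = Δ, i.e. h = Δ (ρ_m − ρ_c)/ρ_m.
h = 34830 m × 0.522/3.274 = 5550 m.

5550 m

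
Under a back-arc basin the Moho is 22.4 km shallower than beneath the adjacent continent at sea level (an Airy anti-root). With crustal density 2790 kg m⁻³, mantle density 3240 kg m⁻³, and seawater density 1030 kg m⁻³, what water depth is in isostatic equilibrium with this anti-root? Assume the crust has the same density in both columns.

Replacing a thickness d of crust by seawater at the top must be balanced by replacing crust with mantle at the base: d (ρ_c − ρ_w) = a (ρ_m − ρ_c).
d = a (ρ_m − ρ_c)/(ρ_c − ρ_w) = 22.4 km × 450/1760 = 5.73 km.

5.73 km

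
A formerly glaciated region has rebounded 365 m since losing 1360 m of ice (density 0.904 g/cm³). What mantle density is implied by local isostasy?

ρ_m = ρ_ice t / u = 0.904 × 1360 m/365 m = 3.37 g/cm³.

3.37 g/cm³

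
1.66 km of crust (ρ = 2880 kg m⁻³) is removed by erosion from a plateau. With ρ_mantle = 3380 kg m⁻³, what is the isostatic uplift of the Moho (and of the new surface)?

1.41 km

Unloading: uplift u = e ρ_c/ρ_m = 1.66 km × 2880/3380 = 1.41 km.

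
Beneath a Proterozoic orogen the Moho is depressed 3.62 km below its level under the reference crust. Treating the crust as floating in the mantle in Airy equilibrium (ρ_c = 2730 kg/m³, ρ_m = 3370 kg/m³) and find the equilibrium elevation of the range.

0.849 km

In Airy isostatic equilibrium: ρ_c h = (ρ_m − ρ_c) r.
h = r (ρ_m − ρ_c) / ρ_c = 3.62 km × (3370 − 2730) / 2730 = 0.849 km.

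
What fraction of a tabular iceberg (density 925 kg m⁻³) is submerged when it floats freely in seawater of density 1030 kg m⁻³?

Submerged fraction = ρ_obj/ρ_fluid = 925/1030 = 0.898.

0.898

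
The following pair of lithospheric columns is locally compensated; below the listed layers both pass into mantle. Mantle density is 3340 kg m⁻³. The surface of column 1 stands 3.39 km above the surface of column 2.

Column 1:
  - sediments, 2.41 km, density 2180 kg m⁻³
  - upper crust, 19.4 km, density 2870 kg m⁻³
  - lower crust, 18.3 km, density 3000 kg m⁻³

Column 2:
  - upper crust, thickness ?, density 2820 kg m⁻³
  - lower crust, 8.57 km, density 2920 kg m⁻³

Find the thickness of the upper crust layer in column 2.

6.18 km

Take the compensation level at the base of the deeper column (depth z_c below the surface of column 1) and equate Σ ρ_i t_i down to z_c; mantle fills any gap and the z_c terms cancel.
Column 1: 2.41×2180 + 19.4×2870 + 18.3×3000 + (z_c − 40.11)×3340
Column 2: 3.39×0 + x×2820 + 8.57×2920 + (z_c − 3.39 − 8.57 − x)×3340
The z_c×3340 term appears on both sides and cancels. Collect the known terms of each column as K = Σ(ρt)_known − 3340 × (depth of known layers): K_1 = 115831.8 − 3340×40.11 = −18135.6; K_2 = 25024.4 − 3340×(3.39 + 8.57) = −14922.
Balance: K_1 = K_2 − x×(3340 − 2820), so x = (K_2 − K_1)/(3340 − 2820) = 3213.6/520 = 6.18 km.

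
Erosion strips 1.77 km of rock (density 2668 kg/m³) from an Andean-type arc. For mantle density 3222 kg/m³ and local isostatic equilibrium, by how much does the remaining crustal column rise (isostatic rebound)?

Unloading: uplift u = e ρ_c/ρ_m = 1.77 km × 2668/3222 = 1.47 km.

1.47 km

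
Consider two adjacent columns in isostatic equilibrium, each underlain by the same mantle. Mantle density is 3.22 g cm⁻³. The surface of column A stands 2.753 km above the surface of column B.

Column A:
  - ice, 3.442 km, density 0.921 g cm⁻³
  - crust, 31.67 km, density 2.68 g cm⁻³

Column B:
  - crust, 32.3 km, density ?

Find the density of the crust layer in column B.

Take the compensation level at the base of the deeper column (depth z_c below the surface of column A) and equate Σ ρ_i t_i down to z_c; mantle fills any gap and the z_c terms cancel.
Column A: 3.442×0.921 + 31.67×2.68 + (z_c − 35.112)×3.22
Column B: 2.753×0 + 32.3×ρ + (z_c − 2.753 − 32.3)×3.22
The z_c×3.22 term appears on both sides and cancels. Collect the known terms of each column as K = Σ(ρt)_known − 3.22 × (depth of known layers): K_A = 88.045682 − 3.22×35.112 = −25.014958; K_B = 0 − 3.22×(2.753 + 32.3) = −112.87066.
Balance: K_A = K_B + 32.3×ρ, so ρ = (K_A − K_B)/32.3 = 87.8557/32.3 = 2.72 g cm⁻³.

2.72 g cm⁻³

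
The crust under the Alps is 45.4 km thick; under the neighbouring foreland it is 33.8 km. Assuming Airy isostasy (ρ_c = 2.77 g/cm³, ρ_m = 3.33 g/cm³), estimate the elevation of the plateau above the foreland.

Excess crust Δ = 45.4 km − 33.8 km = 11.6 km, split between elevation h and root r with h + r = Δ.
Airy balance ρ_c h = (ρ_m − ρ_c) r gives r = h ρ_c/(ρ_m − ρ_c), so h (1 + ρ_c/(ρ_m − ρ_c)) = Δ, i.e. h = Δ (ρ_m − ρ_c)/ρ_m.
h = 11.6 km × 0.56/3.33 = 1.95 km.

1.95 km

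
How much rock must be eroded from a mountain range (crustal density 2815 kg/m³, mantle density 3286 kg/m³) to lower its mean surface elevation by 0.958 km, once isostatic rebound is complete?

6.68 km

Net drop Δ = e − u = e − e ρ_c/ρ_m = e (ρ_m − ρ_c)/ρ_m.
e = Δ ρ_m/(ρ_m − ρ_c) = 0.958 km × 3286/471 = 6.68 km.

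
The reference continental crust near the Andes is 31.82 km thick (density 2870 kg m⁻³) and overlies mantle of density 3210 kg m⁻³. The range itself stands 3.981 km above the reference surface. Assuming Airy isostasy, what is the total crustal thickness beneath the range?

Root depth r = h ρ_c / (ρ_m − ρ_c) = 3.981 km × 2870 / 340 = 33.6 km.
Total thickness = T + h + r = 31.82 km + 3.981 km + 33.6 km = 69.4 km.

69.4 km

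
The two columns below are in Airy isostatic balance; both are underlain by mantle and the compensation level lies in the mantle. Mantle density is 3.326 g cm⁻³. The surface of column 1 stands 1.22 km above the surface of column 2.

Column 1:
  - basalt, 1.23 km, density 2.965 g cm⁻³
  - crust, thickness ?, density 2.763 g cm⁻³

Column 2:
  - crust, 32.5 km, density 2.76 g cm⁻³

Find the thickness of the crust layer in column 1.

39.1 km

Take the compensation level at the base of the deeper column (depth z_c below the surface of column 1) and equate Σ ρ_i t_i down to z_c; mantle fills any gap and the z_c terms cancel.
Column 1: 1.23×2.965 + x×2.763 + (z_c − 1.23 − x)×3.326
Column 2: 1.22×0 + 32.5×2.76 + (z_c − 1.22 − 32.5)×3.326
The z_c×3.326 term appears on both sides and cancels. Collect the known terms of each column as K = Σ(ρt)_known − 3.326 × (depth of known layers): K_1 = 3.64695 − 3.326×1.23 = −0.44403; K_2 = 89.7 − 3.326×(1.22 + 32.5) = −22.45272.
Balance: K_1 − x×(3.326 − 2.763) = K_2, so x = (K_1 − K_2)/(3.326 − 2.763) = 22.0087/0.563 = 39.1 km.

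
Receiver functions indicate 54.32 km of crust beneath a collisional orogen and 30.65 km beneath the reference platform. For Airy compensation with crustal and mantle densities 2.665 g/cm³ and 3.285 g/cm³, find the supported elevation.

Excess crust Δ = 54.32 km − 30.65 km = 23.67 km, split between elevation h and root r with h + r = Δ.
Airy balance ρ_c h = (ρ_m − ρ_c) r gives r = h ρ_c/(ρ_m − ρ_c), so h (1 + ρ_c/(ρ_m − ρ_c)) = Δ, i.e. h = Δ (ρ_m − ρ_c)/ρ_m.
h = 23.67 km × 0.62/3.285 = 4.47 km.

4.47 km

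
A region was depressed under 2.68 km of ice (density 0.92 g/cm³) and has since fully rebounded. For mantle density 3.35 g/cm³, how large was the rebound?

Removing the load lets mantle flow back in; uplift u satisfies ρ_ice t = ρ_m u.
u = t ρ_ice/ρ_m = 2.68 km × 0.92/3.35 = 0.736 km.

0.736 km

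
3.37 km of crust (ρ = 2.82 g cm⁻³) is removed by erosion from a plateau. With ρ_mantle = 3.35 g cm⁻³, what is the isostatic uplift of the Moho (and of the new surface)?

Unloading: uplift u = e ρ_c/ρ_m = 3.37 km × 2.82/3.35 = 2.84 km.

2.84 km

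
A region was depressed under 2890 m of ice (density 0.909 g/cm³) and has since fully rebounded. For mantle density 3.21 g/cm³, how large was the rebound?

818 m

Removing the load lets mantle flow back in; uplift u satisfies ρ_ice t = ρ_m u.
u = t ρ_ice/ρ_m = 2890 m × 0.909/3.21 = 818 m.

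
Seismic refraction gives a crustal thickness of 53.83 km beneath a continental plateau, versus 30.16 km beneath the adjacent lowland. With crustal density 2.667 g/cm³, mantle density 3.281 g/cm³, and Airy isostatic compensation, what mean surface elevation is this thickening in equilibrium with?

4.43 km

Excess crust Δ = 53.83 km − 30.16 km = 23.67 km, split between elevation h and root r with h + r = Δ.
Airy balance ρ_c h = (ρ_m − ρ_c) r gives r = h ρ_c/(ρ_m − ρ_c), so h (1 + ρ_c/(ρ_m − ρ_c)) = Δ, i.e. h = Δ (ρ_m − ρ_c)/ρ_m.
h = 23.67 km × 0.614/3.281 = 4.43 km.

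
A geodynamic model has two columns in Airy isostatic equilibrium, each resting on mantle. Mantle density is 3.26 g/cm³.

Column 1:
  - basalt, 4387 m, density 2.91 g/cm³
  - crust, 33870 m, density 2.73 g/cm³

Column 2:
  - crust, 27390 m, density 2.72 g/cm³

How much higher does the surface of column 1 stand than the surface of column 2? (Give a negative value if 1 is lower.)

For any compensation level in the mantle, the mantle terms cancel and isostasy reduces to e = (Σt_1 − Σt_2) − (Σ(ρt)_1 − Σ(ρt)_2) / ρ_m.
Σt_1 = 38257 m; Σt_2 = 27390 m; Σ(ρt)_1 = 105231.27; Σ(ρt)_2 = 74500.8 (in m·g/cm³).
e = (38257 − 27390) − (105231.27 − 74500.8) / 3.26 = 1440 m.

1440 m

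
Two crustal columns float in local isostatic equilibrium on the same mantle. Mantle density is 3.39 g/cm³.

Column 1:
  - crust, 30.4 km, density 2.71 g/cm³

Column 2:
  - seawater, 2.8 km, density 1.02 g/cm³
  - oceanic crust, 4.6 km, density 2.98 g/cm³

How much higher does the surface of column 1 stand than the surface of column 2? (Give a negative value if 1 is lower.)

For any compensation level in the mantle, the mantle terms cancel and isostasy reduces to e = (Σt_1 − Σt_2) − (Σ(ρt)_1 − Σ(ρt)_2) / ρ_m.
Σt_1 = 30.4 km; Σt_2 = 7.4 km; Σ(ρt)_1 = 82.384; Σ(ρt)_2 = 16.564 (in km·g/cm³).
e = (30.4 − 7.4) − (82.384 − 16.564) / 3.39 = 3.58 km.

3.58 km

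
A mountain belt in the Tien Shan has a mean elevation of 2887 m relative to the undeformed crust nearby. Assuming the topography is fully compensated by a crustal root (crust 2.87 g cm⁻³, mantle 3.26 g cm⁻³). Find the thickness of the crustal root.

21200 m

For local isostatic compensation: the weight of the topography is balanced by the buoyancy of the root, ρ_c h = (ρ_m − ρ_c) r.
r = h · ρ_c / (ρ_m − ρ_c) = 2887 m × 2.87 / (3.26 − 2.87) = 21200 m.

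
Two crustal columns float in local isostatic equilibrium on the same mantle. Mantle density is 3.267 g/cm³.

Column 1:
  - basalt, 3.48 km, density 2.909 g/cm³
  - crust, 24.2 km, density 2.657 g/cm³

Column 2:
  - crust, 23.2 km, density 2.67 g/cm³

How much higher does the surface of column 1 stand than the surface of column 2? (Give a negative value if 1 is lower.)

For any compensation level in the mantle, the mantle terms cancel and isostasy reduces to e = (Σt_1 − Σt_2) − (Σ(ρt)_1 − Σ(ρt)_2) / ρ_m.
Σt_1 = 27.68 km; Σt_2 = 23.2 km; Σ(ρt)_1 = 74.42272; Σ(ρt)_2 = 61.944 (in km·g/cm³).
e = (27.68 − 23.2) − (74.42272 − 61.944) / 3.267 = 0.66 km.

0.66 km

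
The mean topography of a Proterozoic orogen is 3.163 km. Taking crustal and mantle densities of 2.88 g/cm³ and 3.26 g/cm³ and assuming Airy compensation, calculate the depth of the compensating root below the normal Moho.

24 km

For local isostatic compensation: the weight of the topography is balanced by the buoyancy of the root, ρ_c h = (ρ_m − ρ_c) r.
r = h · ρ_c / (ρ_m − ρ_c) = 3.163 km × 2.88 / (3.26 − 2.88) = 24 km.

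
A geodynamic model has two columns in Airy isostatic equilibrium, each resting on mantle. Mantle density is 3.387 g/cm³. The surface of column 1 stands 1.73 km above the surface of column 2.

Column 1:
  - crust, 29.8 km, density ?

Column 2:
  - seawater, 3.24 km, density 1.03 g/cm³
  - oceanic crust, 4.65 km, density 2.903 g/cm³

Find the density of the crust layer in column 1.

2.86 g/cm³

Take the compensation level at the base of the deeper column (depth z_c below the surface of column 1) and equate Σ ρ_i t_i down to z_c; mantle fills any gap and the z_c terms cancel.
Column 1: 29.8×ρ + (z_c − 29.8)×3.387
Column 2: 1.73×0 + 3.24×1.03 + 4.65×2.903 + (z_c − 1.73 − 7.89)×3.387
The z_c×3.387 term appears on both sides and cancels. Collect the known terms of each column as K = Σ(ρt)_known − 3.387 × (depth of known layers): K_1 = 0 − 3.387×29.8 = −100.9326; K_2 = 16.83615 − 3.387×(1.73 + 7.89) = −15.74679.
Balance: K_1 + 29.8×ρ = K_2, so ρ = (K_2 − K_1)/29.8 = 85.1858/29.8 = 2.86 g/cm³.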